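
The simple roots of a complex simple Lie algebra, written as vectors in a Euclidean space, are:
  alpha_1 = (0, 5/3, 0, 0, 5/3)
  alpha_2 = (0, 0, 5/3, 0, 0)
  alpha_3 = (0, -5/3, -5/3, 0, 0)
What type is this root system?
Compute the Cartan integers a_ij = 2(alpha_i, alpha_j)/(alpha_j, alpha_j); the resulting 3x3 Cartan matrix is
[[2, 0, -1], [0, 2, -1], [-1, -2, 2]].
The roots have two lengths (squared-length ratio 2:1); the short ones are alpha_{2}. The associated Dynkin diagram is a chain of 3 nodes with a double edge at one end; the terminal node there is the unique short simple root (B_3), so the type is B_3 (the algebra so(7)).

type B_3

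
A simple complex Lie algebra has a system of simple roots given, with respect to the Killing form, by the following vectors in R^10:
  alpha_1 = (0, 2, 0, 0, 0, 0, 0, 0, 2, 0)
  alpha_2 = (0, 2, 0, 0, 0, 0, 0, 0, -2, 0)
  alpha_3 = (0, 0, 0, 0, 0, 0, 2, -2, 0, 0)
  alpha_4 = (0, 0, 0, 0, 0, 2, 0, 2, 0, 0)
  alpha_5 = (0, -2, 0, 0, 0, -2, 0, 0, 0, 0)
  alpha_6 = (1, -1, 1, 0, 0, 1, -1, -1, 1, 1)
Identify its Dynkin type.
E6

Compute the Cartan integers a_ij = 2(alpha_i, alpha_j)/(alpha_j, alpha_j); the resulting 6x6 Cartan matrix is
[[2, 0, 0, 0, -1, 0], [0, 2, 0, 0, -1, -1], [0, 0, 2, -1, 0, 0], [0, 0, -1, 2, -1, 0], [-1, -1, 0, -1, 2, 0], [0, -1, 0, 0, 0, 2]].
All simple roots have the same length, so the diagram is simply laced. The associated Dynkin diagram is a chain of 5 nodes with one extra node attached to the third node from one end (E_6), so the type is E_6.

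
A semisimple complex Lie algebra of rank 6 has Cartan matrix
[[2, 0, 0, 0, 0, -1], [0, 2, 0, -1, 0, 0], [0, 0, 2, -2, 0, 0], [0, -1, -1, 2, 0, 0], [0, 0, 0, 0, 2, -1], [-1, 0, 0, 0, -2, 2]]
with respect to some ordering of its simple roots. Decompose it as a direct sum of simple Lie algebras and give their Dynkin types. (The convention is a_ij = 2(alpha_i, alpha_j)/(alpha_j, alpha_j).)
The diagram associated to this matrix has two connected components: the simple roots {alpha_1, alpha_5, alpha_6} form a chain of 3 nodes with a double edge at one end; the terminal node there is the unique short simple root (B_3), and {alpha_2, alpha_3, alpha_4} form a chain of 3 nodes with a double edge at one end; the terminal node there is the unique long simple root (C_3). A semisimple Lie algebra decomposes uniquely as the direct sum of simple ideals, one per connected component of its Dynkin diagram, so g ≅ B_3 ⊕ C_3 (dimension 21 + 21 = 42).

B3 + C3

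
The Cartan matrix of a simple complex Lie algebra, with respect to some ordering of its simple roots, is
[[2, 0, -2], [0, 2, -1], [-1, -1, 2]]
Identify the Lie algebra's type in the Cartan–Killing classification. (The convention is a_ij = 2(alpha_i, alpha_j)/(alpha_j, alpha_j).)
type C_3

The matrix has rank 3 with 2's on the diagonal. Reading the off-diagonal entries as Dynkin edges (a single edge where a_ij = a_ji = -1; a double or triple edge where a_ij * a_ji = 2 or 3), the diagram is a chain of 3 nodes with a double edge at one end; the terminal node there is the unique long simple root (C_3). One simple-root ordering that puts it in standard form is (alpha_2, alpha_3, alpha_1). So the algebra is type C_3, i.e. sp(6).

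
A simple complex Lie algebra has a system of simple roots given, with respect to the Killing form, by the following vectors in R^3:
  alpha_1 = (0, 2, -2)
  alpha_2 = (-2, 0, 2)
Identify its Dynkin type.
A2

Compute the Cartan integers a_ij = 2(alpha_i, alpha_j)/(alpha_j, alpha_j); the resulting 2x2 Cartan matrix is
[[2, -1], [-1, 2]].
All simple roots have the same length, so the diagram is simply laced. The associated Dynkin diagram is a chain of 2 nodes with single edges (A_2), so the type is A_2 (the algebra sl(3)).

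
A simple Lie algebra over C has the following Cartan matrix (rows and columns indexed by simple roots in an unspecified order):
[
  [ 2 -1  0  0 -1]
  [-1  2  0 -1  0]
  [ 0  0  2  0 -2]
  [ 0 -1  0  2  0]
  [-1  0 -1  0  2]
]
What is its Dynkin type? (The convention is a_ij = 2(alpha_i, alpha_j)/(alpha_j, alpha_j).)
C_5

The matrix has rank 5 with 2's on the diagonal. Reading the off-diagonal entries as Dynkin edges (a single edge where a_ij = a_ji = -1; a double or triple edge where a_ij * a_ji = 2 or 3), the diagram is a chain of 5 nodes with a double edge at one end; the terminal node there is the unique long simple root (C_5). One simple-root ordering that puts it in standard form is (alpha_4, alpha_2, alpha_1, alpha_5, alpha_3). So the algebra is type C_5, i.e. sp(10).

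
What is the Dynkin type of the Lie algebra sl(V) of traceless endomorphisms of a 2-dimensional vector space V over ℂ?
A1

This is sl(2), which has dimension 2^2 - 1 = 3 and rank 2 - 1 = 1 (a Cartan subalgebra is the diagonal traceless matrices). In the classification of classical Lie algebras, the special linear algebra sl(n+1) has type A_n; here n = 1, so the Dynkin diagram is a chain of 1 nodes with single edges (A_1). Hence the type is A_1.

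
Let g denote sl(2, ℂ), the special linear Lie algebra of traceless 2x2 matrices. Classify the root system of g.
This is sl(2), which has dimension 2^2 - 1 = 3 and rank 2 - 1 = 1 (a Cartan subalgebra is the diagonal traceless matrices). In the classification of classical Lie algebras, the special linear algebra sl(n+1) has type A_n; here n = 1, so the Dynkin diagram is a chain of 1 nodes with single edges (A_1). Hence the type is A_1.

A_1 (sl(2))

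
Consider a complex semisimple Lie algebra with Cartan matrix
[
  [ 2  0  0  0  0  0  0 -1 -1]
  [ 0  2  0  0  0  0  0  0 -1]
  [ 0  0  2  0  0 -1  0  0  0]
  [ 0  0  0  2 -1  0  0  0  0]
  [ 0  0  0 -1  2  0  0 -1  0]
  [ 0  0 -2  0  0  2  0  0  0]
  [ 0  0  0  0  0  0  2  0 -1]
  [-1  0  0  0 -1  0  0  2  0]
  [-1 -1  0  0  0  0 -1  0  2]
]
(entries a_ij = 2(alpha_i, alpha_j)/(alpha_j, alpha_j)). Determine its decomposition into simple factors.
B_2 ⊕ D_7

The diagram associated to this matrix has two connected components: the simple roots {alpha_3, alpha_6} form a chain of 2 nodes with a double edge at one end; the terminal node there is the unique short simple root (B_2), and {alpha_1, alpha_2, alpha_4, alpha_5, alpha_7, alpha_8, alpha_9} form a chain of 5 nodes with a fork of two nodes at one end (D_7). A semisimple Lie algebra decomposes uniquely as the direct sum of simple ideals, one per connected component of its Dynkin diagram, so g ≅ B_2 ⊕ D_7 (dimension 10 + 91 = 101).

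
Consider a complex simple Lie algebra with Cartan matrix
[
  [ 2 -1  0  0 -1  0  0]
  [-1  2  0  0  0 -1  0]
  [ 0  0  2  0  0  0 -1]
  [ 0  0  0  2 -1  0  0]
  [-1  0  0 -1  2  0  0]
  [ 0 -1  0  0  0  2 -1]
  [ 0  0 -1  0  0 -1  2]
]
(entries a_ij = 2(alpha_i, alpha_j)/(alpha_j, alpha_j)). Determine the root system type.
A_7

The matrix has rank 7 with 2's on the diagonal. Reading the off-diagonal entries as Dynkin edges (a single edge where a_ij = a_ji = -1; a double or triple edge where a_ij * a_ji = 2 or 3), the diagram is a chain of 7 nodes with single edges (A_7). One simple-root ordering that puts it in standard form is (alpha_3, alpha_7, alpha_6, alpha_2, alpha_1, alpha_5, alpha_4). So the algebra is type A_7, i.e. sl(8).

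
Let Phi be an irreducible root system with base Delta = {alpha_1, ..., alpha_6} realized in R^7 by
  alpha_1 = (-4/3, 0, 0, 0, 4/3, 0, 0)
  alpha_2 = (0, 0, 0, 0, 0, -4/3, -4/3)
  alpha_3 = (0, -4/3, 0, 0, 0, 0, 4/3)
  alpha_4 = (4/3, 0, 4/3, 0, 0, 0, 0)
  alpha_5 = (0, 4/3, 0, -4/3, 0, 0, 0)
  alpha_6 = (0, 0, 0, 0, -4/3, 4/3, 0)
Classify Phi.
A_6

Compute the Cartan integers a_ij = 2(alpha_i, alpha_j)/(alpha_j, alpha_j); the resulting 6x6 Cartan matrix is
[[2, 0, 0, -1, 0, -1], [0, 2, -1, 0, 0, -1], [0, -1, 2, 0, -1, 0], [-1, 0, 0, 2, 0, 0], [0, 0, -1, 0, 2, 0], [-1, -1, 0, 0, 0, 2]].
All simple roots have the same length, so the diagram is simply laced. The associated Dynkin diagram is a chain of 6 nodes with single edges (A_6), so the type is A_6 (the algebra sl(7)).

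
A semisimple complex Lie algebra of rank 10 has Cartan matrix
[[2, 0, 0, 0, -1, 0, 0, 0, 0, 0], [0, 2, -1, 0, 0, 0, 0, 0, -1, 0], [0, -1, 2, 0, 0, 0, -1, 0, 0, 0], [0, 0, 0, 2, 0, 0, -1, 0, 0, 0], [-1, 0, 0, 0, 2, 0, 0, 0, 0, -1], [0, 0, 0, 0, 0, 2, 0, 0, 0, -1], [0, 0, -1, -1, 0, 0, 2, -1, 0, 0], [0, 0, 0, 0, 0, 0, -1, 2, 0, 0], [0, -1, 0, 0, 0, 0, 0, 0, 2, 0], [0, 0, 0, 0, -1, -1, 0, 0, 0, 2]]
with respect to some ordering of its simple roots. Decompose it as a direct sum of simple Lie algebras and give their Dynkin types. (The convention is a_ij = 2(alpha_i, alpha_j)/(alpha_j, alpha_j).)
The diagram associated to this matrix has two connected components: the simple roots {alpha_1, alpha_5, alpha_6, alpha_10} form a chain of 4 nodes with single edges (A_4), and {alpha_2, alpha_3, alpha_4, alpha_7, alpha_8, alpha_9} form a chain of 4 nodes with a fork of two nodes at one end (D_6). A semisimple Lie algebra decomposes uniquely as the direct sum of simple ideals, one per connected component of its Dynkin diagram, so g ≅ A_4 ⊕ D_6 (dimension 24 + 66 = 90).

A_4 (sl(5)) + D_6 (so(12))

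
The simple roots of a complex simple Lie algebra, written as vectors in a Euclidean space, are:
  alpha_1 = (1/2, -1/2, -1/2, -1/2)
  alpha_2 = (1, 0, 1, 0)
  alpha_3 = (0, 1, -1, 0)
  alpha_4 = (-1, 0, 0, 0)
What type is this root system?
F_4

Compute the Cartan integers a_ij = 2(alpha_i, alpha_j)/(alpha_j, alpha_j); the resulting 4x4 Cartan matrix is
[[2, 0, 0, -1], [0, 2, -1, -2], [0, -1, 2, 0], [-1, -1, 0, 2]].
The roots have two lengths (squared-length ratio 2:1); the short ones are alpha_{1,4}. The associated Dynkin diagram is a chain of 4 nodes with a double edge between the middle two (F_4), so the type is F_4.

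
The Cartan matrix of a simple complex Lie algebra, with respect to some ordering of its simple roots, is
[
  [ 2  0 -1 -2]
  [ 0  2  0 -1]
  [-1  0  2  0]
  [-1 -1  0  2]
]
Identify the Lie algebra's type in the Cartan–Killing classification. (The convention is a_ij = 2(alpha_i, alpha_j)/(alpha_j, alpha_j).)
The matrix has rank 4 with 2's on the diagonal. Reading the off-diagonal entries as Dynkin edges (a single edge where a_ij = a_ji = -1; a double or triple edge where a_ij * a_ji = 2 or 3), the diagram is a chain of 4 nodes with a double edge between the middle two (F_4). One simple-root ordering that puts it in standard form is (alpha_3, alpha_1, alpha_4, alpha_2). So the algebra is type F_4.

F_4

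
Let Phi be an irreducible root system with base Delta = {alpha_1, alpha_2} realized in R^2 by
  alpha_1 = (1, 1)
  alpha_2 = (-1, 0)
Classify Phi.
B2

Compute the Cartan integers a_ij = 2(alpha_i, alpha_j)/(alpha_j, alpha_j); the resulting 2x2 Cartan matrix is
[[2, -2], [-1, 2]].
The roots have two lengths (squared-length ratio 2:1); the short ones are alpha_{2}. The associated Dynkin diagram is a chain of 2 nodes with a double edge at one end; the terminal node there is the unique short simple root (B_2), so the type is B_2 (the algebra so(5)).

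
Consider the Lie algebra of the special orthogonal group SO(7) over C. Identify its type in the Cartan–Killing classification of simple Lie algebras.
B3

This is so(7) with 7 odd, which has dimension 7(7-1)/2 = 21 and rank (7-1)/2 = 3. In the classification of classical Lie algebras, the orthogonal algebra so(2n+1) in an odd number of variables has type B_n; here n = 3, so the Dynkin diagram is a chain of 3 nodes with a double edge at one end; the terminal node there is the unique short simple root (B_3). Hence the type is B_3.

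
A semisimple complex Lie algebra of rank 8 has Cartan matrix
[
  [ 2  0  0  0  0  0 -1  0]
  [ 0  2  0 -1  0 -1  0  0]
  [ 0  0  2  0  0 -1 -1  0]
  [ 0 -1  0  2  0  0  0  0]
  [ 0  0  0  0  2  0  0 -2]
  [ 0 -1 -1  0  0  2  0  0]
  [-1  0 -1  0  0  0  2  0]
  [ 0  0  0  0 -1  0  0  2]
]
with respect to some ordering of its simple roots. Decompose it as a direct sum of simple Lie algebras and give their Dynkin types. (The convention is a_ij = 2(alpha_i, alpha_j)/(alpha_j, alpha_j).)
A6 + B2

The diagram associated to this matrix has two connected components: the simple roots {alpha_1, alpha_2, alpha_3, alpha_4, alpha_6, alpha_7} form a chain of 6 nodes with single edges (A_6), and {alpha_5, alpha_8} form a chain of 2 nodes with a double edge at one end; the terminal node there is the unique short simple root (B_2). A semisimple Lie algebra decomposes uniquely as the direct sum of simple ideals, one per connected component of its Dynkin diagram, so g ≅ A_6 ⊕ B_2 (dimension 48 + 10 = 58).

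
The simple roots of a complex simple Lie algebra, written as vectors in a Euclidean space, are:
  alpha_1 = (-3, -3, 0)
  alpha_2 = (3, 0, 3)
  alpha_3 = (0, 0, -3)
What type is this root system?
Compute the Cartan integers a_ij = 2(alpha_i, alpha_j)/(alpha_j, alpha_j); the resulting 3x3 Cartan matrix is
[[2, -1, 0], [-1, 2, -2], [0, -1, 2]].
The roots have two lengths (squared-length ratio 2:1); the short ones are alpha_{3}. The associated Dynkin diagram is a chain of 3 nodes with a double edge at one end; the terminal node there is the unique short simple root (B_3), so the type is B_3 (the algebra so(7)).

B_3 (so(7))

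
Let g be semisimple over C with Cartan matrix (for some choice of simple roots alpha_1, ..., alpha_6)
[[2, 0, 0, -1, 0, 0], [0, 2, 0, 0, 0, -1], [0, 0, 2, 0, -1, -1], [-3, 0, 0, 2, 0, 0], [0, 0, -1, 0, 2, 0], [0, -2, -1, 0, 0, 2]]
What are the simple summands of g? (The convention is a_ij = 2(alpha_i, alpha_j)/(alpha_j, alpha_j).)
B_4 (so(9)) + G_2

The diagram associated to this matrix has two connected components: the simple roots {alpha_2, alpha_3, alpha_5, alpha_6} form a chain of 4 nodes with a double edge at one end; the terminal node there is the unique short simple root (B_4), and {alpha_1, alpha_4} form two nodes joined by a triple edge (G_2). A semisimple Lie algebra decomposes uniquely as the direct sum of simple ideals, one per connected component of its Dynkin diagram, so g ≅ B_4 ⊕ G_2 (dimension 36 + 14 = 50).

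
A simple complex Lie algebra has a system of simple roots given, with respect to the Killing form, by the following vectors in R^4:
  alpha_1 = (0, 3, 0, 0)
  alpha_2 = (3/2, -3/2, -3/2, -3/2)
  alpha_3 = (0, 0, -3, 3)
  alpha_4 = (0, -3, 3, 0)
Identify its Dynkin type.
Compute the Cartan integers a_ij = 2(alpha_i, alpha_j)/(alpha_j, alpha_j); the resulting 4x4 Cartan matrix is
[[2, -1, 0, -1], [-1, 2, 0, 0], [0, 0, 2, -1], [-2, 0, -1, 2]].
The roots have two lengths (squared-length ratio 2:1); the short ones are alpha_{1,2}. The associated Dynkin diagram is a chain of 4 nodes with a double edge between the middle two (F_4), so the type is F_4.

F_4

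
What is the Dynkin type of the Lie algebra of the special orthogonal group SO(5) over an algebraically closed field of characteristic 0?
This is so(5) with 5 odd, which has dimension 5(5-1)/2 = 10 and rank (5-1)/2 = 2. In the classification of classical Lie algebras, the orthogonal algebra so(2n+1) in an odd number of variables has type B_n; here n = 2, so the Dynkin diagram is a chain of 2 nodes with a double edge at one end; the terminal node there is the unique short simple root (B_2). Hence the type is B_2.

B_2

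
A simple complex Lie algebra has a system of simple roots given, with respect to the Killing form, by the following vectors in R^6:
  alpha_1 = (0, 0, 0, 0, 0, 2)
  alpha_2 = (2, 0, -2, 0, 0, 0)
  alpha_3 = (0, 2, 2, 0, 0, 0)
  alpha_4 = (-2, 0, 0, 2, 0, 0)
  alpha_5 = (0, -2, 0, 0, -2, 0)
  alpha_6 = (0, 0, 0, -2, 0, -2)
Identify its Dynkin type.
B_6 (so(13))

Compute the Cartan integers a_ij = 2(alpha_i, alpha_j)/(alpha_j, alpha_j); the resulting 6x6 Cartan matrix is
[[2, 0, 0, 0, 0, -1], [0, 2, -1, -1, 0, 0], [0, -1, 2, 0, -1, 0], [0, -1, 0, 2, 0, -1], [0, 0, -1, 0, 2, 0], [-2, 0, 0, -1, 0, 2]].
The roots have two lengths (squared-length ratio 2:1); the short ones are alpha_{1}. The associated Dynkin diagram is a chain of 6 nodes with a double edge at one end; the terminal node there is the unique short simple root (B_6), so the type is B_6 (the algebra so(13)).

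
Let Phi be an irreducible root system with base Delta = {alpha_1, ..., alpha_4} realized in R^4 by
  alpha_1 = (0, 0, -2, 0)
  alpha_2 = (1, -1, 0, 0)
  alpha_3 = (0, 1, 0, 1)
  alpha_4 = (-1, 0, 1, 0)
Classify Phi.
C4

Compute the Cartan integers a_ij = 2(alpha_i, alpha_j)/(alpha_j, alpha_j); the resulting 4x4 Cartan matrix is
[[2, 0, 0, -2], [0, 2, -1, -1], [0, -1, 2, 0], [-1, -1, 0, 2]].
The roots have two lengths (squared-length ratio 2:1); the short ones are alpha_{2,3,4}. The associated Dynkin diagram is a chain of 4 nodes with a double edge at one end; the terminal node there is the unique long simple root (C_4), so the type is C_4 (the algebra sp(8)).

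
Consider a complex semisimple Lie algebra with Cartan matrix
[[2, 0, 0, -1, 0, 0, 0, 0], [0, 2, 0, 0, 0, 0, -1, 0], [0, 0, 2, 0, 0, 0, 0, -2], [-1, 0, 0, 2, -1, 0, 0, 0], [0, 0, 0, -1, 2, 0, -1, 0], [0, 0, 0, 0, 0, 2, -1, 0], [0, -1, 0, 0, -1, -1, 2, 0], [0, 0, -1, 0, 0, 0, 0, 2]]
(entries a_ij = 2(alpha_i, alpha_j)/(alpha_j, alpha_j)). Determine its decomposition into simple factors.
B_2 (so(5)) + D_6 (so(12))

The diagram associated to this matrix has two connected components: the simple roots {alpha_3, alpha_8} form a chain of 2 nodes with a double edge at one end; the terminal node there is the unique short simple root (B_2), and {alpha_1, alpha_2, alpha_4, alpha_5, alpha_6, alpha_7} form a chain of 4 nodes with a fork of two nodes at one end (D_6). A semisimple Lie algebra decomposes uniquely as the direct sum of simple ideals, one per connected component of its Dynkin diagram, so g ≅ B_2 ⊕ D_6 (dimension 10 + 66 = 76).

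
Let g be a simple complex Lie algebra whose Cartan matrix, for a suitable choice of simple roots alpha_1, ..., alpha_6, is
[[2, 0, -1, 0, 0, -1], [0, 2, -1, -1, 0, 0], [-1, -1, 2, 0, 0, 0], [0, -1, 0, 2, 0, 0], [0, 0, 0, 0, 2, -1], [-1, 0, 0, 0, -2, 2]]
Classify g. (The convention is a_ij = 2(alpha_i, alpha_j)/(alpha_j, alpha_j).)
The matrix has rank 6 with 2's on the diagonal. Reading the off-diagonal entries as Dynkin edges (a single edge where a_ij = a_ji = -1; a double or triple edge where a_ij * a_ji = 2 or 3), the diagram is a chain of 6 nodes with a double edge at one end; the terminal node there is the unique short simple root (B_6). One simple-root ordering that puts it in standard form is (alpha_4, alpha_2, alpha_3, alpha_1, alpha_6, alpha_5). So the algebra is type B_6, i.e. so(13).

B_6 (so(13))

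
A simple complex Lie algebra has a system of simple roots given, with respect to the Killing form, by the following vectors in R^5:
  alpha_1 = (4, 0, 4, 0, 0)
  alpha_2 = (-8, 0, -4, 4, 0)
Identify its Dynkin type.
Compute the Cartan integers a_ij = 2(alpha_i, alpha_j)/(alpha_j, alpha_j); the resulting 2x2 Cartan matrix is
[[2, -1], [-3, 2]].
The roots have two lengths (squared-length ratio 3:1); the short ones are alpha_{1}. The associated Dynkin diagram is two nodes joined by a triple edge (G_2), so the type is G_2.

G2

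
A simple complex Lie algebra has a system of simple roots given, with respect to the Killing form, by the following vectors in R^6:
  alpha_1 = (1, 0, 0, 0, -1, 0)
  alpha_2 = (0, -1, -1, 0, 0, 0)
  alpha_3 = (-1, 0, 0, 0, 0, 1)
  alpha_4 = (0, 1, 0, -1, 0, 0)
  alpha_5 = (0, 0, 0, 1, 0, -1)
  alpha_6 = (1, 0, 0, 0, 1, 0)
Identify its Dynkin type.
Compute the Cartan integers a_ij = 2(alpha_i, alpha_j)/(alpha_j, alpha_j); the resulting 6x6 Cartan matrix is
[[2, 0, -1, 0, 0, 0], [0, 2, 0, -1, 0, 0], [-1, 0, 2, 0, -1, -1], [0, -1, 0, 2, -1, 0], [0, 0, -1, -1, 2, 0], [0, 0, -1, 0, 0, 2]].
All simple roots have the same length, so the diagram is simply laced. The associated Dynkin diagram is a chain of 4 nodes with a fork of two nodes at one end (D_6), so the type is D_6 (the algebra so(12)).

D_6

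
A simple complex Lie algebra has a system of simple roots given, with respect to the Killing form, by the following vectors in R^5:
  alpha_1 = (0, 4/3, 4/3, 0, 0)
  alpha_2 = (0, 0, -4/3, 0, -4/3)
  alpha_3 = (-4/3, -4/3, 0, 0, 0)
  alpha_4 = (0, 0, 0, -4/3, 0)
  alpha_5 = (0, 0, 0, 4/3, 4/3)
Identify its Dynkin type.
B5

Compute the Cartan integers a_ij = 2(alpha_i, alpha_j)/(alpha_j, alpha_j); the resulting 5x5 Cartan matrix is
[[2, -1, -1, 0, 0], [-1, 2, 0, 0, -1], [-1, 0, 2, 0, 0], [0, 0, 0, 2, -1], [0, -1, 0, -2, 2]].
The roots have two lengths (squared-length ratio 2:1); the short ones are alpha_{4}. The associated Dynkin diagram is a chain of 5 nodes with a double edge at one end; the terminal node there is the unique short simple root (B_5), so the type is B_5 (the algebra so(11)).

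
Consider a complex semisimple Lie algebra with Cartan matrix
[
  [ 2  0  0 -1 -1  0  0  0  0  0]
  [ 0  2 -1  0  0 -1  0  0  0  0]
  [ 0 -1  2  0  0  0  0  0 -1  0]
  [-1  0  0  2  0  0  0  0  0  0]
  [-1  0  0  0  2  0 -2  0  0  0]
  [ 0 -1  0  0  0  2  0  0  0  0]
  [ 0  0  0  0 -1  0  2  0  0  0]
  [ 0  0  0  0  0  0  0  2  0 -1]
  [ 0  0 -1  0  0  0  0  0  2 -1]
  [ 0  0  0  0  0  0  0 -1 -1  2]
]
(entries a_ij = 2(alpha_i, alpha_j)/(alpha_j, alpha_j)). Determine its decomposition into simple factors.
A6 + B4

The diagram associated to this matrix has two connected components: the simple roots {alpha_2, alpha_3, alpha_6, alpha_8, alpha_9, alpha_10} form a chain of 6 nodes with single edges (A_6), and {alpha_1, alpha_4, alpha_5, alpha_7} form a chain of 4 nodes with a double edge at one end; the terminal node there is the unique short simple root (B_4). A semisimple Lie algebra decomposes uniquely as the direct sum of simple ideals, one per connected component of its Dynkin diagram, so g ≅ A_6 ⊕ B_4 (dimension 48 + 36 = 84).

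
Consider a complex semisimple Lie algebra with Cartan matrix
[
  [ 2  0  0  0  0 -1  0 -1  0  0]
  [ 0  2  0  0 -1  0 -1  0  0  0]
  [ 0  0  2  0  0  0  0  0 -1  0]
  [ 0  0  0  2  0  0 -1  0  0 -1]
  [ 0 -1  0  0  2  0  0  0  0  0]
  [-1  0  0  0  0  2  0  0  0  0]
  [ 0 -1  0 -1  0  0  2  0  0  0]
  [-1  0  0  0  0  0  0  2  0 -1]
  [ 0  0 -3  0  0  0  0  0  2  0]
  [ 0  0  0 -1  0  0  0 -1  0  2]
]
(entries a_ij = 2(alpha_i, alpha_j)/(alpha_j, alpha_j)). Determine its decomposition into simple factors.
A8 + G2

The diagram associated to this matrix has two connected components: the simple roots {alpha_1, alpha_2, alpha_4, alpha_5, alpha_6, alpha_7, alpha_8, alpha_10} form a chain of 8 nodes with single edges (A_8), and {alpha_3, alpha_9} form two nodes joined by a triple edge (G_2). A semisimple Lie algebra decomposes uniquely as the direct sum of simple ideals, one per connected component of its Dynkin diagram, so g ≅ A_8 ⊕ G_2 (dimension 80 + 14 = 94).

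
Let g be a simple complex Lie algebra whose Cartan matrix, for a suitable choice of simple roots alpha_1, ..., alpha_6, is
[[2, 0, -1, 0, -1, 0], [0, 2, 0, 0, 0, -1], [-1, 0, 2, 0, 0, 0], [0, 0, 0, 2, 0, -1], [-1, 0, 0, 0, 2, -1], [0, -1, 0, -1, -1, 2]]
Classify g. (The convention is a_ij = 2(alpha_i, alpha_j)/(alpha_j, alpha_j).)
D_6

The matrix has rank 6 with 2's on the diagonal. Reading the off-diagonal entries as Dynkin edges (a single edge where a_ij = a_ji = -1; a double or triple edge where a_ij * a_ji = 2 or 3), the diagram is a chain of 4 nodes with a fork of two nodes at one end (D_6). One simple-root ordering that puts it in standard form is (alpha_3, alpha_1, alpha_5, alpha_6, alpha_2, alpha_4). So the algebra is type D_6, i.e. so(12).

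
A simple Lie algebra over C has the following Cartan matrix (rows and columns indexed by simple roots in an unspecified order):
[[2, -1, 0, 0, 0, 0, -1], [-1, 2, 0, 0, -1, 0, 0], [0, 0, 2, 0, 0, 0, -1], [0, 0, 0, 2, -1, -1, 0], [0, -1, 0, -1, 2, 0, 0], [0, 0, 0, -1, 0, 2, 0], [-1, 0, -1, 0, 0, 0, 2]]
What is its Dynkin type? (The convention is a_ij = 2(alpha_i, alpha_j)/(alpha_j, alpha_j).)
type A_7

The matrix has rank 7 with 2's on the diagonal. Reading the off-diagonal entries as Dynkin edges (a single edge where a_ij = a_ji = -1; a double or triple edge where a_ij * a_ji = 2 or 3), the diagram is a chain of 7 nodes with single edges (A_7). One simple-root ordering that puts it in standard form is (alpha_3, alpha_7, alpha_1, alpha_2, alpha_5, alpha_4, alpha_6). So the algebra is type A_7, i.e. sl(8).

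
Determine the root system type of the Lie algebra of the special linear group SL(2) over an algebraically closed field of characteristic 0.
This is sl(2), which has dimension 2^2 - 1 = 3 and rank 2 - 1 = 1 (a Cartan subalgebra is the diagonal traceless matrices). In the classification of classical Lie algebras, the special linear algebra sl(n+1) has type A_n; here n = 1, so the Dynkin diagram is a chain of 1 nodes with single edges (A_1). Hence the type is A_1.

A_1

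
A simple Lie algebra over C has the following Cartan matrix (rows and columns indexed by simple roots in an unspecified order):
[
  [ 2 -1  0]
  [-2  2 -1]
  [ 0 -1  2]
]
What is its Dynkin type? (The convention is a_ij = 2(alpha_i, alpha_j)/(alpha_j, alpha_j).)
The matrix has rank 3 with 2's on the diagonal. Reading the off-diagonal entries as Dynkin edges (a single edge where a_ij = a_ji = -1; a double or triple edge where a_ij * a_ji = 2 or 3), the diagram is a chain of 3 nodes with a double edge at one end; the terminal node there is the unique short simple root (B_3). One simple-root ordering that puts it in standard form is (alpha_3, alpha_2, alpha_1). So the algebra is type B_3, i.e. so(7).

B_3 (so(7))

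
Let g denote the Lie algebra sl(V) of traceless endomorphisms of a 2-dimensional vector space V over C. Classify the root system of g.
This is sl(2), which has dimension 2^2 - 1 = 3 and rank 2 - 1 = 1 (a Cartan subalgebra is the diagonal traceless matrices). In the classification of classical Lie algebras, the special linear algebra sl(n+1) has type A_n; here n = 1, so the Dynkin diagram is a chain of 1 nodes with single edges (A_1). Hence the type is A_1.

A_1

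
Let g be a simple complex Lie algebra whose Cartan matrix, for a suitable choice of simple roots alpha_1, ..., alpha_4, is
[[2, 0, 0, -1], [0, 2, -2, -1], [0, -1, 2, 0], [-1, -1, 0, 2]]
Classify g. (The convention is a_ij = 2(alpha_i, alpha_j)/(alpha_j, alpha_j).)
The matrix has rank 4 with 2's on the diagonal. Reading the off-diagonal entries as Dynkin edges (a single edge where a_ij = a_ji = -1; a double or triple edge where a_ij * a_ji = 2 or 3), the diagram is a chain of 4 nodes with a double edge at one end; the terminal node there is the unique short simple root (B_4). One simple-root ordering that puts it in standard form is (alpha_1, alpha_4, alpha_2, alpha_3). So the algebra is type B_4, i.e. so(9).

B4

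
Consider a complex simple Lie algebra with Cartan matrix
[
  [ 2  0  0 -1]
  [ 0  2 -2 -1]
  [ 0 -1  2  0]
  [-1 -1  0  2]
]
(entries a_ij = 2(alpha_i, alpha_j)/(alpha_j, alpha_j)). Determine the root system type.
B4

The matrix has rank 4 with 2's on the diagonal. Reading the off-diagonal entries as Dynkin edges (a single edge where a_ij = a_ji = -1; a double or triple edge where a_ij * a_ji = 2 or 3), the diagram is a chain of 4 nodes with a double edge at one end; the terminal node there is the unique short simple root (B_4). One simple-root ordering that puts it in standard form is (alpha_1, alpha_4, alpha_2, alpha_3). So the algebra is type B_4, i.e. so(9).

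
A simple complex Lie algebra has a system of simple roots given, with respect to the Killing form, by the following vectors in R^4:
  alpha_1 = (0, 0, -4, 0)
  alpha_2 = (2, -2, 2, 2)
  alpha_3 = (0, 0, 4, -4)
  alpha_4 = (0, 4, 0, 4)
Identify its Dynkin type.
type F_4

Compute the Cartan integers a_ij = 2(alpha_i, alpha_j)/(alpha_j, alpha_j); the resulting 4x4 Cartan matrix is
[[2, -1, -1, 0], [-1, 2, 0, 0], [-2, 0, 2, -1], [0, 0, -1, 2]].
The roots have two lengths (squared-length ratio 2:1); the short ones are alpha_{1,2}. The associated Dynkin diagram is a chain of 4 nodes with a double edge between the middle two (F_4), so the type is F_4.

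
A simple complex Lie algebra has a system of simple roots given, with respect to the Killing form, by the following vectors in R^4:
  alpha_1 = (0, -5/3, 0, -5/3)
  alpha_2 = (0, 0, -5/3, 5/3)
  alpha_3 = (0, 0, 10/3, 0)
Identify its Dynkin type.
C3

Compute the Cartan integers a_ij = 2(alpha_i, alpha_j)/(alpha_j, alpha_j); the resulting 3x3 Cartan matrix is
[[2, -1, 0], [-1, 2, -1], [0, -2, 2]].
The roots have two lengths (squared-length ratio 2:1); the short ones are alpha_{1,2}. The associated Dynkin diagram is a chain of 3 nodes with a double edge at one end; the terminal node there is the unique long simple root (C_3), so the type is C_3 (the algebra sp(6)).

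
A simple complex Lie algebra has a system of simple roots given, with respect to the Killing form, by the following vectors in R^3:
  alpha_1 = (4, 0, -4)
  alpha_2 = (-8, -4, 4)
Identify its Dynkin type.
G_2

Compute the Cartan integers a_ij = 2(alpha_i, alpha_j)/(alpha_j, alpha_j); the resulting 2x2 Cartan matrix is
[[2, -1], [-3, 2]].
The roots have two lengths (squared-length ratio 3:1); the short ones are alpha_{1}. The associated Dynkin diagram is two nodes joined by a triple edge (G_2), so the type is G_2.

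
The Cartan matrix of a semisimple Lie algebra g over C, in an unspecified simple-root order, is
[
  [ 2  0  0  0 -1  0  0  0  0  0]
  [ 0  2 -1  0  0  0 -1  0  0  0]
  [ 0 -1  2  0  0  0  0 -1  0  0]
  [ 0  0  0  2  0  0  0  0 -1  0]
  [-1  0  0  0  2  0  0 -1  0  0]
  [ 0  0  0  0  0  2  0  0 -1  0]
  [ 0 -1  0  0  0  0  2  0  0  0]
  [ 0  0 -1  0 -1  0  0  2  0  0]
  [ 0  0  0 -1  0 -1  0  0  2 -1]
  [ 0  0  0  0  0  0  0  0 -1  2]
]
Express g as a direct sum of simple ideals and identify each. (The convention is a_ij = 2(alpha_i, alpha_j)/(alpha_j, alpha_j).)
The diagram associated to this matrix has two connected components: the simple roots {alpha_1, alpha_2, alpha_3, alpha_5, alpha_7, alpha_8} form a chain of 6 nodes with single edges (A_6), and {alpha_4, alpha_6, alpha_9, alpha_10} form a chain of 2 nodes with a fork of two nodes at one end (D_4). A semisimple Lie algebra decomposes uniquely as the direct sum of simple ideals, one per connected component of its Dynkin diagram, so g ≅ A_6 ⊕ D_4 (dimension 48 + 28 = 76).

A6 ⊕ D4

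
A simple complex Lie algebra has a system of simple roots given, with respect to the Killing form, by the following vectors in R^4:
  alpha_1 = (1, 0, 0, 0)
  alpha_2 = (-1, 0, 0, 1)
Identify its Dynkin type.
B_2 (so(5))

Compute the Cartan integers a_ij = 2(alpha_i, alpha_j)/(alpha_j, alpha_j); the resulting 2x2 Cartan matrix is
[[2, -1], [-2, 2]].
The roots have two lengths (squared-length ratio 2:1); the short ones are alpha_{1}. The associated Dynkin diagram is a chain of 2 nodes with a double edge at one end; the terminal node there is the unique short simple root (B_2), so the type is B_2 (the algebra so(5)).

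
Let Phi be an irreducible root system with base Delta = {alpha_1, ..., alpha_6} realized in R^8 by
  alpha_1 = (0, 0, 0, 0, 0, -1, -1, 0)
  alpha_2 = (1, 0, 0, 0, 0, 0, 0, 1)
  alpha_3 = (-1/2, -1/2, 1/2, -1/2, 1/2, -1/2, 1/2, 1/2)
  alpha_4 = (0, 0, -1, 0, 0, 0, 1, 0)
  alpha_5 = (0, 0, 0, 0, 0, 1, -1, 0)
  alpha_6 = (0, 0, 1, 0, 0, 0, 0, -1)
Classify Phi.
Compute the Cartan integers a_ij = 2(alpha_i, alpha_j)/(alpha_j, alpha_j); the resulting 6x6 Cartan matrix is
[[2, 0, 0, -1, 0, 0], [0, 2, 0, 0, 0, -1], [0, 0, 2, 0, -1, 0], [-1, 0, 0, 2, -1, -1], [0, 0, -1, -1, 2, 0], [0, -1, 0, -1, 0, 2]].
All simple roots have the same length, so the diagram is simply laced. The associated Dynkin diagram is a chain of 5 nodes with one extra node attached to the third node from one end (E_6), so the type is E_6.

E_6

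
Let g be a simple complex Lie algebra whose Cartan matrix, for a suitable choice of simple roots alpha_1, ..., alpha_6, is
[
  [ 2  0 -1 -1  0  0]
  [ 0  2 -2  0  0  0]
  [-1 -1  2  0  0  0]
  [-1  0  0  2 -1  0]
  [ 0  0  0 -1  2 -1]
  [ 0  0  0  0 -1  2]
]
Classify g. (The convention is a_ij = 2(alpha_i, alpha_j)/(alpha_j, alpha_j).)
type C_6

The matrix has rank 6 with 2's on the diagonal. Reading the off-diagonal entries as Dynkin edges (a single edge where a_ij = a_ji = -1; a double or triple edge where a_ij * a_ji = 2 or 3), the diagram is a chain of 6 nodes with a double edge at one end; the terminal node there is the unique long simple root (C_6). One simple-root ordering that puts it in standard form is (alpha_6, alpha_5, alpha_4, alpha_1, alpha_3, alpha_2). So the algebra is type C_6, i.e. sp(12).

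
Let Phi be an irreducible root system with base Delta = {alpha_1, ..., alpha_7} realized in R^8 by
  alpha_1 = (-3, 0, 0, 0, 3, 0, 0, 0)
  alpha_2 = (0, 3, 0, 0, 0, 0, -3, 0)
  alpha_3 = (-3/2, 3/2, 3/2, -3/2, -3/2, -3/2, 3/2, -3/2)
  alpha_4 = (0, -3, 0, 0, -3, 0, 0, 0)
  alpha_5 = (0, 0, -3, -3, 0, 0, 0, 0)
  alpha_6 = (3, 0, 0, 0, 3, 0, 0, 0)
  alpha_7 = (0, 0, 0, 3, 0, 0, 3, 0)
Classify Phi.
Compute the Cartan integers a_ij = 2(alpha_i, alpha_j)/(alpha_j, alpha_j); the resulting 7x7 Cartan matrix is
[[2, 0, 0, -1, 0, 0, 0], [0, 2, 0, -1, 0, 0, -1], [0, 0, 2, 0, 0, -1, 0], [-1, -1, 0, 2, 0, -1, 0], [0, 0, 0, 0, 2, 0, -1], [0, 0, -1, -1, 0, 2, 0], [0, -1, 0, 0, -1, 0, 2]].
All simple roots have the same length, so the diagram is simply laced. The associated Dynkin diagram is a chain of 6 nodes with one extra node attached to the third node from one end (E_7), so the type is E_7.

type E_7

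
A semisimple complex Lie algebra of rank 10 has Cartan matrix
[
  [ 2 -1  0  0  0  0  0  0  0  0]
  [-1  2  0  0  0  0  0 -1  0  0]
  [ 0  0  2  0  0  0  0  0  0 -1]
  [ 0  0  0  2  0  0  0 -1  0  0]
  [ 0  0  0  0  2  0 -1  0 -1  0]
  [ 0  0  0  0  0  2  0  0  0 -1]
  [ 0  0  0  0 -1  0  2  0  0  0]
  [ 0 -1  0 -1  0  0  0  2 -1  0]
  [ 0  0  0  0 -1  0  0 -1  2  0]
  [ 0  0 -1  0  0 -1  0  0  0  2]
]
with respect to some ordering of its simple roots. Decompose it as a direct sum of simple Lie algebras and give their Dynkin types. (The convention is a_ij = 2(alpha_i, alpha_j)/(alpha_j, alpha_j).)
The diagram associated to this matrix has two connected components: the simple roots {alpha_3, alpha_6, alpha_10} form a chain of 3 nodes with single edges (A_3), and {alpha_1, alpha_2, alpha_4, alpha_5, alpha_7, alpha_8, alpha_9} form a chain of 6 nodes with one extra node attached to the third node from one end (E_7). A semisimple Lie algebra decomposes uniquely as the direct sum of simple ideals, one per connected component of its Dynkin diagram, so g ≅ A_3 ⊕ E_7 (dimension 15 + 133 = 148).

type A_3 ⊕ type E_7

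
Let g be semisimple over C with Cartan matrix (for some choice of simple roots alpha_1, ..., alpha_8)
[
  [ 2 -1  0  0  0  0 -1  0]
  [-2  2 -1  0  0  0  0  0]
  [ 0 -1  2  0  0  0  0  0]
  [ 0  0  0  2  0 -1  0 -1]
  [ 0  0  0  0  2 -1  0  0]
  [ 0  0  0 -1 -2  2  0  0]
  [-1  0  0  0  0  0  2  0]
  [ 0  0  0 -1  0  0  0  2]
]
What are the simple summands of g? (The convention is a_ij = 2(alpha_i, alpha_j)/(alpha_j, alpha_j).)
B4 + F4

The diagram associated to this matrix has two connected components: the simple roots {alpha_4, alpha_5, alpha_6, alpha_8} form a chain of 4 nodes with a double edge at one end; the terminal node there is the unique short simple root (B_4), and {alpha_1, alpha_2, alpha_3, alpha_7} form a chain of 4 nodes with a double edge between the middle two (F_4). A semisimple Lie algebra decomposes uniquely as the direct sum of simple ideals, one per connected component of its Dynkin diagram, so g ≅ B_4 ⊕ F_4 (dimension 36 + 52 = 88).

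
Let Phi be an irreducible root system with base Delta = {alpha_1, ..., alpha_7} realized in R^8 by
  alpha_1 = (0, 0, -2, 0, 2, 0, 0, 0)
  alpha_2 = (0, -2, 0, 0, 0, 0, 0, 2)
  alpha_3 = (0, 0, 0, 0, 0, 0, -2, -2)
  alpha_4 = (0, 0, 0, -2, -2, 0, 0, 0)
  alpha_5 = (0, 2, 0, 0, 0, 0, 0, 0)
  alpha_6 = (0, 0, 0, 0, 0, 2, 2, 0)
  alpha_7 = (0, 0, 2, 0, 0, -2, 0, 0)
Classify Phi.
B_7 (so(15))

Compute the Cartan integers a_ij = 2(alpha_i, alpha_j)/(alpha_j, alpha_j); the resulting 7x7 Cartan matrix is
[[2, 0, 0, -1, 0, 0, -1], [0, 2, -1, 0, -2, 0, 0], [0, -1, 2, 0, 0, -1, 0], [-1, 0, 0, 2, 0, 0, 0], [0, -1, 0, 0, 2, 0, 0], [0, 0, -1, 0, 0, 2, -1], [-1, 0, 0, 0, 0, -1, 2]].
The roots have two lengths (squared-length ratio 2:1); the short ones are alpha_{5}. The associated Dynkin diagram is a chain of 7 nodes with a double edge at one end; the terminal node there is the unique short simple root (B_7), so the type is B_7 (the algebra so(15)).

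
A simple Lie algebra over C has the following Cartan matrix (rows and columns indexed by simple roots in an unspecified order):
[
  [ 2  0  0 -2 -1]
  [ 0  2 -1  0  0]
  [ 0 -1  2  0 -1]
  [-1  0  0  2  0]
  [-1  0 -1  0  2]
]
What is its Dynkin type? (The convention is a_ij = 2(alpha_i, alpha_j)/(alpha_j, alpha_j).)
The matrix has rank 5 with 2's on the diagonal. Reading the off-diagonal entries as Dynkin edges (a single edge where a_ij = a_ji = -1; a double or triple edge where a_ij * a_ji = 2 or 3), the diagram is a chain of 5 nodes with a double edge at one end; the terminal node there is the unique short simple root (B_5). One simple-root ordering that puts it in standard form is (alpha_2, alpha_3, alpha_5, alpha_1, alpha_4). So the algebra is type B_5, i.e. so(11).

B_5 (so(11))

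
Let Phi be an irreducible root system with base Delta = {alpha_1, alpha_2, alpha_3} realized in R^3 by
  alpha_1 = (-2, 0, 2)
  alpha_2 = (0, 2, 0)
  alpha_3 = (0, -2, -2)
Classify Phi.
B_3

Compute the Cartan integers a_ij = 2(alpha_i, alpha_j)/(alpha_j, alpha_j); the resulting 3x3 Cartan matrix is
[[2, 0, -1], [0, 2, -1], [-1, -2, 2]].
The roots have two lengths (squared-length ratio 2:1); the short ones are alpha_{2}. The associated Dynkin diagram is a chain of 3 nodes with a double edge at one end; the terminal node there is the unique short simple root (B_3), so the type is B_3 (the algebra so(7)).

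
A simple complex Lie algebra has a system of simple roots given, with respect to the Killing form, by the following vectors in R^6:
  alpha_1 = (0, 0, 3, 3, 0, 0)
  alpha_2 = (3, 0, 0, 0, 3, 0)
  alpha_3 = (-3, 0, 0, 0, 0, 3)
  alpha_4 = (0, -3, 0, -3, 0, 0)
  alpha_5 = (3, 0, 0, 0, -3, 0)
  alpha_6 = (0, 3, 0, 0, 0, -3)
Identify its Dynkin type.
D_6 (so(12))

Compute the Cartan integers a_ij = 2(alpha_i, alpha_j)/(alpha_j, alpha_j); the resulting 6x6 Cartan matrix is
[[2, 0, 0, -1, 0, 0], [0, 2, -1, 0, 0, 0], [0, -1, 2, 0, -1, -1], [-1, 0, 0, 2, 0, -1], [0, 0, -1, 0, 2, 0], [0, 0, -1, -1, 0, 2]].
All simple roots have the same length, so the diagram is simply laced. The associated Dynkin diagram is a chain of 4 nodes with a fork of two nodes at one end (D_6), so the type is D_6 (the algebra so(12)).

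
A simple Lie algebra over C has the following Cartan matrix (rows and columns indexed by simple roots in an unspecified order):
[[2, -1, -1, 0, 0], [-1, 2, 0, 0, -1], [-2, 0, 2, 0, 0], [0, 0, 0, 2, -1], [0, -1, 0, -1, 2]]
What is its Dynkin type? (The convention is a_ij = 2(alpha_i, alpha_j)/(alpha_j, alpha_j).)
The matrix has rank 5 with 2's on the diagonal. Reading the off-diagonal entries as Dynkin edges (a single edge where a_ij = a_ji = -1; a double or triple edge where a_ij * a_ji = 2 or 3), the diagram is a chain of 5 nodes with a double edge at one end; the terminal node there is the unique long simple root (C_5). One simple-root ordering that puts it in standard form is (alpha_4, alpha_5, alpha_2, alpha_1, alpha_3). So the algebra is type C_5, i.e. sp(10).

type C_5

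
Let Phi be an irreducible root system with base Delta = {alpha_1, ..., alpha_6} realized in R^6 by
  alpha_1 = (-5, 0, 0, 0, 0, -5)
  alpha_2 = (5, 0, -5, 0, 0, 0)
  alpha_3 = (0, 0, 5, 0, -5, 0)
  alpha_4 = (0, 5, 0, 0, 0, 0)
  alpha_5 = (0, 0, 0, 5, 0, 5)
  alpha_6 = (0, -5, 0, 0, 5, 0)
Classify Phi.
Compute the Cartan integers a_ij = 2(alpha_i, alpha_j)/(alpha_j, alpha_j); the resulting 6x6 Cartan matrix is
[[2, -1, 0, 0, -1, 0], [-1, 2, -1, 0, 0, 0], [0, -1, 2, 0, 0, -1], [0, 0, 0, 2, 0, -1], [-1, 0, 0, 0, 2, 0], [0, 0, -1, -2, 0, 2]].
The roots have two lengths (squared-length ratio 2:1); the short ones are alpha_{4}. The associated Dynkin diagram is a chain of 6 nodes with a double edge at one end; the terminal node there is the unique short simple root (B_6), so the type is B_6 (the algebra so(13)).

B_6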